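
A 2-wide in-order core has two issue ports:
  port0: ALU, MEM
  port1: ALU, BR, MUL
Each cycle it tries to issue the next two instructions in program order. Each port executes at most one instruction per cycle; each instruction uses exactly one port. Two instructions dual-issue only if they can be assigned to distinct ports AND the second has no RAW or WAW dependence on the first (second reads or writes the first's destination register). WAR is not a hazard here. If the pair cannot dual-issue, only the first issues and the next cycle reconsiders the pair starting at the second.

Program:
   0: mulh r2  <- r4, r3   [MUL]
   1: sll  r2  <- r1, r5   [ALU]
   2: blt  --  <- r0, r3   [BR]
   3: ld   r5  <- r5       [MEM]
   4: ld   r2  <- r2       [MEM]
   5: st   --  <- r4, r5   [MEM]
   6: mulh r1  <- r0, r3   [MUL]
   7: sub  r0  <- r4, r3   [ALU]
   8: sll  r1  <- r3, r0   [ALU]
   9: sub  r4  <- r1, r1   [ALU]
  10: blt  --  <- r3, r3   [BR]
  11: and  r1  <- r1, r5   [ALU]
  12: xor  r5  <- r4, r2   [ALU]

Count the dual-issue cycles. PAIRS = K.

#0 head=0: mulh i0 WAW r2
#1 head=1: sll blt i1+i2 2-wide
#2 head=3: ld i3 no-port MEM/MEM
#3 head=4: ld i4 no-port MEM/MEM
#4 head=5: st mulh i5+i6 2-wide
#5 head=7: sub i7 RAW r0
#6 head=8: sll i8 RAW r1
#7 head=9: sub blt i9+i10 2-wide
#8 head=11: and xor i11+i12 2-wide

PAIRS = 4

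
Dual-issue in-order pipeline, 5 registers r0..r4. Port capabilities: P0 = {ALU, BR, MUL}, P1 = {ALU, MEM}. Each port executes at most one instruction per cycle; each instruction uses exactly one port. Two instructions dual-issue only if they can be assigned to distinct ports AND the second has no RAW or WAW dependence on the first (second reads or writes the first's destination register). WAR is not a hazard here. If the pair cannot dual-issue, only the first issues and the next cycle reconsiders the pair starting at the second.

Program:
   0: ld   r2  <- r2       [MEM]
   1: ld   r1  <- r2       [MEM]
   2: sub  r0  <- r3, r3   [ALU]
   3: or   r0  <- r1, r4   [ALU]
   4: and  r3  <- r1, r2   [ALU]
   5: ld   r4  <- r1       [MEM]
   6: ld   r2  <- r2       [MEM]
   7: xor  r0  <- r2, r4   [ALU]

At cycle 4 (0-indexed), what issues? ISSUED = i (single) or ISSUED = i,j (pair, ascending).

c0: i0 ld  no-port MEM/MEM
c1: i1,i2 ld/sub  pair
c2: i3,i4 or/and  pair
c3: i5 ld  no-port MEM/MEM
c4: i6 ld  RAW r2
c5: i7 xor  tail

ISSUED = 6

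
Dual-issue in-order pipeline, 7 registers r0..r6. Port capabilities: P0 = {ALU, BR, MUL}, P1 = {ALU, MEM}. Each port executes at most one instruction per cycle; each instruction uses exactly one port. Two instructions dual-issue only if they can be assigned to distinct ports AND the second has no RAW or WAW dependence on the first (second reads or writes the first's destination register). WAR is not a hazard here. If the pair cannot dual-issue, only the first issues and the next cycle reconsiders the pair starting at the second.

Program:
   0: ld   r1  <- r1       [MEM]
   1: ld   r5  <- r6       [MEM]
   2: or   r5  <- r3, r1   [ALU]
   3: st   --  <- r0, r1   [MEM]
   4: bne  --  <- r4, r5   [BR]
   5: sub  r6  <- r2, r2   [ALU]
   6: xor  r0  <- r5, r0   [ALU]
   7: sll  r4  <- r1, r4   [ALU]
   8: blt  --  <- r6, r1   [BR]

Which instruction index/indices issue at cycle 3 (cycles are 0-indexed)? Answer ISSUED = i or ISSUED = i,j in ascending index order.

ISSUED = 4,5

0. ld.MEM @i0  | no-port MEM/MEM
1. ld.MEM @i1  | WAW r5
2. or.ALU st.MEM @i2+i3  | 2-wide
3. bne.BR sub.ALU @i4+i5  | 2-wide
4. xor.ALU sll.ALU @i6+i7  | 2-wide
5. blt.BR @i8  | tail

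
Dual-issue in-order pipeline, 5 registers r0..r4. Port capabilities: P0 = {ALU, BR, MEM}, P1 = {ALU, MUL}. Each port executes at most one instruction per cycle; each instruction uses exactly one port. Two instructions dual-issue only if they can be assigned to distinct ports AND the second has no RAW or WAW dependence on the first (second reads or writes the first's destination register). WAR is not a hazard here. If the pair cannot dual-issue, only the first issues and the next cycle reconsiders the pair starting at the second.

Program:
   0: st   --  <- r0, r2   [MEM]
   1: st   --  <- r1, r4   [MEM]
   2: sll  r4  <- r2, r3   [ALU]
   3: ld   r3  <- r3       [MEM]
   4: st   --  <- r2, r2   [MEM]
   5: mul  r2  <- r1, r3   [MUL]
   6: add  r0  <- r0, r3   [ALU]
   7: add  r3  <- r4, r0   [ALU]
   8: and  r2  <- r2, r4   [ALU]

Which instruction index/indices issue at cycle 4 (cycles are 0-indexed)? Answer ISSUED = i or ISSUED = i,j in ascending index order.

  cy0 -> i0 (st) no-port MEM/MEM
  cy1 -> i1&i2 (st+sll) dual
  cy2 -> i3 (ld) no-port MEM/MEM
  cy3 -> i4&i5 (st+mul) dual
  cy4 -> i6 (add) RAW r0
  cy5 -> i7&i8 (add+and) dual

ISSUED = 6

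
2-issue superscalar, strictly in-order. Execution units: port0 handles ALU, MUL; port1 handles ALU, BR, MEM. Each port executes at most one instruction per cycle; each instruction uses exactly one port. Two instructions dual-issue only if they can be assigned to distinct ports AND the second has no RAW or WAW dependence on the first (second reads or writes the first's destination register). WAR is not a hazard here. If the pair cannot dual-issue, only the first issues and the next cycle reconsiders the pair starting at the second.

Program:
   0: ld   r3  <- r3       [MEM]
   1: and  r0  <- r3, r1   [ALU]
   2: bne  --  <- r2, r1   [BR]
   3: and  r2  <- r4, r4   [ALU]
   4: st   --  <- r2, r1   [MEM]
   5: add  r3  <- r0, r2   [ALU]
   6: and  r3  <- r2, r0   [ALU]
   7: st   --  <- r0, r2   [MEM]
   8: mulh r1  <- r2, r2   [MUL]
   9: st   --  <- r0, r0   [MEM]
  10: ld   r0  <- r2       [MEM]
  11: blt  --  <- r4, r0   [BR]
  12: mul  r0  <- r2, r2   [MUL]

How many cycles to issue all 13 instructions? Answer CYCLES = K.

  cy0 -> i0 (ld.MEM) RAW r3
  cy1 -> i1,i2 (and.ALU;bne.BR) 2-wide
  cy2 -> i3 (and.ALU) RAW r2
  cy3 -> i4,i5 (st.MEM;add.ALU) 2-wide
  cy4 -> i6,i7 (and.ALU;st.MEM) 2-wide
  cy5 -> i8,i9 (mulh.MUL;st.MEM) 2-wide
  cy6 -> i10 (ld.MEM) no-port MEM/BR
  cy7 -> i11,i12 (blt.BR;mul.MUL) 2-wide

CYCLES = 8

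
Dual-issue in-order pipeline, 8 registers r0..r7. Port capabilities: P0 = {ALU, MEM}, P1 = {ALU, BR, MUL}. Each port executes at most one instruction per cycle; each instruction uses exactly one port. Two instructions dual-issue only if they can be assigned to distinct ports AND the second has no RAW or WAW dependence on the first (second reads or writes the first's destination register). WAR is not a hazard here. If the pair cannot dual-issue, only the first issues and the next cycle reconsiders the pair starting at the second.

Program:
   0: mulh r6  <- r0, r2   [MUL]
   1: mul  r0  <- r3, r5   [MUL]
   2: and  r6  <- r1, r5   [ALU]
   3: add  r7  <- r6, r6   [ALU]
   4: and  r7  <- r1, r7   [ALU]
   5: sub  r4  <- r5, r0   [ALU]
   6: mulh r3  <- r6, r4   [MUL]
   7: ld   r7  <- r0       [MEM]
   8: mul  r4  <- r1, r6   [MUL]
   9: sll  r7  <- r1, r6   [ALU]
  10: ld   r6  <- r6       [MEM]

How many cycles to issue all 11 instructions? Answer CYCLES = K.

CYCLES = 7

  cy0 -> i0 (mulh) no-port MUL/MUL
  cy1 -> i1+i2 (mul+and) 2-wide
  cy2 -> i3 (add) RAW+WAW r7
  cy3 -> i4+i5 (and+sub) 2-wide
  cy4 -> i6+i7 (mulh+ld) 2-wide
  cy5 -> i8+i9 (mul+sll) 2-wide
  cy6 -> i10 (ld) tail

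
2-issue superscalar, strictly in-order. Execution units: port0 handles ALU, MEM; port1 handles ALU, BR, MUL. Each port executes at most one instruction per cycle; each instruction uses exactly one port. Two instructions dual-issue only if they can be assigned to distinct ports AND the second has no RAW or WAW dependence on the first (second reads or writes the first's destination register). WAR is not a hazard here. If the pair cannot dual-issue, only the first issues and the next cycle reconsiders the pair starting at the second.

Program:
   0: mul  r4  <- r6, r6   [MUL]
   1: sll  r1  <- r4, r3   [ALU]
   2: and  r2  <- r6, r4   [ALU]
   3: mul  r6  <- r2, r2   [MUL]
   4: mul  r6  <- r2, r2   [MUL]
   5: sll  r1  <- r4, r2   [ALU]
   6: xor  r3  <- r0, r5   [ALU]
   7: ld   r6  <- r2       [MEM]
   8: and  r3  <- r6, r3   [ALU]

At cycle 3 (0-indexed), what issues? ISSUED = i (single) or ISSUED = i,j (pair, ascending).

ISSUED = 4,5

0. mul @i0  | RAW r4
1. sll+and @i1&i2  | pair
2. mul @i3  | no-port MUL/MUL
3. mul+sll @i4&i5  | pair
4. xor+ld @i6&i7  | pair
5. and @i8  | tail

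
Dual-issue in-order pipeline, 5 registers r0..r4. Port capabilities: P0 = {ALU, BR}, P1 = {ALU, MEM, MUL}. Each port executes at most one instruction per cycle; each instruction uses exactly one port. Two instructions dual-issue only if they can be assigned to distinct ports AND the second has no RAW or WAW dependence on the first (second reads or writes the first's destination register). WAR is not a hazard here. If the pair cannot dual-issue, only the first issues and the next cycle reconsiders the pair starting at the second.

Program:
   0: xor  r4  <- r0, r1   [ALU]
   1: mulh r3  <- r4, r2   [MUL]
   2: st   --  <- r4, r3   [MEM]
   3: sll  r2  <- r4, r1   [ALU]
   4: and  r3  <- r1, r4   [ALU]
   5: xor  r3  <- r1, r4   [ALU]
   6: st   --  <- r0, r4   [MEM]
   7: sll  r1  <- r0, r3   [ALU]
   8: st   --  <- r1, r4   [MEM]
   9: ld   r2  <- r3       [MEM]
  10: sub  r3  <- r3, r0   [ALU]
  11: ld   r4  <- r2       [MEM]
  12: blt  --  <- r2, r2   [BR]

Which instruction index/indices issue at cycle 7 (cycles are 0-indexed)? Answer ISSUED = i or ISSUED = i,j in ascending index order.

t=0 i0:xor.ALU ; RAW r4
t=1 i1:mulh.MUL ; no-port MUL/MEM
t=2 i2/i3:st.MEM+sll.ALU ; dual
t=3 i4:and.ALU ; WAW r3
t=4 i5/i6:xor.ALU+st.MEM ; dual
t=5 i7:sll.ALU ; RAW r1
t=6 i8:st.MEM ; no-port MEM/MEM
t=7 i9/i10:ld.MEM+sub.ALU ; dual
t=8 i11/i12:ld.MEM+blt.BR ; dual

ISSUED = 9,10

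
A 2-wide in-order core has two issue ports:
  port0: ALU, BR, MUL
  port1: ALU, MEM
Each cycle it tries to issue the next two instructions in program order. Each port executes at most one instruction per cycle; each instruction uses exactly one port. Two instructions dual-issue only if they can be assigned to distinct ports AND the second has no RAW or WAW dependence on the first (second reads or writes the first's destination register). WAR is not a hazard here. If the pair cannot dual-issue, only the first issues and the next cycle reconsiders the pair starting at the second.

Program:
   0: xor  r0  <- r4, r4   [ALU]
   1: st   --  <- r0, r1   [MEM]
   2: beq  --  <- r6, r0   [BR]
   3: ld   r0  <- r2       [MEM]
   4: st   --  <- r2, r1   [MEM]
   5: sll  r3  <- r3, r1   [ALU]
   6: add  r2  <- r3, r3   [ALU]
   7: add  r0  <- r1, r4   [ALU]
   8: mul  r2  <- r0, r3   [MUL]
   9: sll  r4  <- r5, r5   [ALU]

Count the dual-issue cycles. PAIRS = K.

c0: i0 xor  RAW r0
c1: i1&i2 st+beq  2-wide
c2: i3 ld  no-port MEM/MEM
c3: i4&i5 st+sll  2-wide
c4: i6&i7 add+add  2-wide
c5: i8&i9 mul+sll  2-wide

PAIRS = 4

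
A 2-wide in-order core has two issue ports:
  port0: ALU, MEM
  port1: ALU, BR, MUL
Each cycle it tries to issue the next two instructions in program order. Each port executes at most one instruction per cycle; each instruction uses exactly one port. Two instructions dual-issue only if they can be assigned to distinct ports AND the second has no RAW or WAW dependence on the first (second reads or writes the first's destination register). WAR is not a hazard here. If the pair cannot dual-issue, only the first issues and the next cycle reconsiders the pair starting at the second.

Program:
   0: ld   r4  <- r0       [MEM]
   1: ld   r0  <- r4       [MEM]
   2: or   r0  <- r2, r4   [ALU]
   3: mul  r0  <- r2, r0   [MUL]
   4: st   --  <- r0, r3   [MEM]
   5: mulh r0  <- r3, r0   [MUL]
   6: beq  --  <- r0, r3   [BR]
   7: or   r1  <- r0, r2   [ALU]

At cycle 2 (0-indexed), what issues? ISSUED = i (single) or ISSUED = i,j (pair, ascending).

0. ld @i0  | no-port MEM/MEM
1. ld @i1  | WAW r0
2. or @i2  | RAW+WAW r0
3. mul @i3  | RAW r0
4. st+mulh @i4,i5  | pair
5. beq+or @i6,i7  | pair

ISSUED = 2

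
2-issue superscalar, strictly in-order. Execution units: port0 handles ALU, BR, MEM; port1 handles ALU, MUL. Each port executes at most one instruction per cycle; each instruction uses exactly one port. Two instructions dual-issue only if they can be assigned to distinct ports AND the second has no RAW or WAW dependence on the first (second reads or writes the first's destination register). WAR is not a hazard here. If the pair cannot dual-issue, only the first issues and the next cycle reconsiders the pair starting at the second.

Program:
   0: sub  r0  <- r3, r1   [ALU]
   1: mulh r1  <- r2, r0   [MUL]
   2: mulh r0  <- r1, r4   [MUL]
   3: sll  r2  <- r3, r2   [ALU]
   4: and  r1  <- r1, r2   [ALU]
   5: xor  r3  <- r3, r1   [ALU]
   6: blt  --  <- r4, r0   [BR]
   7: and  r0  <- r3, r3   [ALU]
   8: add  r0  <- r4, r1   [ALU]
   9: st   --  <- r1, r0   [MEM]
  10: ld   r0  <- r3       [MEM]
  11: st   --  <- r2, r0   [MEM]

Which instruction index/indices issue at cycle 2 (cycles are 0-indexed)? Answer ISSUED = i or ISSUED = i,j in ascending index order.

t=0 i0:sub ; RAW r0
t=1 i1:mulh ; no-port MUL/MUL
t=2 i2/i3:mulh+sll ; dual
t=3 i4:and ; RAW r1
t=4 i5/i6:xor+blt ; dual
t=5 i7:and ; WAW r0
t=6 i8:add ; RAW r0
t=7 i9:st ; no-port MEM/MEM
t=8 i10:ld ; no-port MEM/MEM
t=9 i11:st ; tail

ISSUED = 2,3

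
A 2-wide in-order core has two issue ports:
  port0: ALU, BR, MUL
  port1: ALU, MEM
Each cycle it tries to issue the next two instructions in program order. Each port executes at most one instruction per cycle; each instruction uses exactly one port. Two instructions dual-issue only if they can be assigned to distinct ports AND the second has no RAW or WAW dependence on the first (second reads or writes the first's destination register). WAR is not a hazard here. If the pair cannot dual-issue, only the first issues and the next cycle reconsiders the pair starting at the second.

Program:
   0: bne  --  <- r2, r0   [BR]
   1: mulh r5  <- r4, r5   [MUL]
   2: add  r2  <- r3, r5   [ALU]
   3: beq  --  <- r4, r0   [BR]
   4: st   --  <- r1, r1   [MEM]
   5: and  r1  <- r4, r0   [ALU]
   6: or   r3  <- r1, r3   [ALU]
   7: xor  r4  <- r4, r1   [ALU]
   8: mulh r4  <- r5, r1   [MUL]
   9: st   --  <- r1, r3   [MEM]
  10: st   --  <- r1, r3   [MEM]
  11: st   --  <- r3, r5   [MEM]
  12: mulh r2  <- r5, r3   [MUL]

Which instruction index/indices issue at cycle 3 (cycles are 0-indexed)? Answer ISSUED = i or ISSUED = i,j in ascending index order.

ISSUED = 4,5

#0 head=0: bne i0 no-port BR/MUL
#1 head=1: mulh i1 RAW r5
#2 head=2: add/beq i2,i3 pair
#3 head=4: st/and i4,i5 pair
#4 head=6: or/xor i6,i7 pair
#5 head=8: mulh/st i8,i9 pair
#6 head=10: st i10 no-port MEM/MEM
#7 head=11: st/mulh i11,i12 pair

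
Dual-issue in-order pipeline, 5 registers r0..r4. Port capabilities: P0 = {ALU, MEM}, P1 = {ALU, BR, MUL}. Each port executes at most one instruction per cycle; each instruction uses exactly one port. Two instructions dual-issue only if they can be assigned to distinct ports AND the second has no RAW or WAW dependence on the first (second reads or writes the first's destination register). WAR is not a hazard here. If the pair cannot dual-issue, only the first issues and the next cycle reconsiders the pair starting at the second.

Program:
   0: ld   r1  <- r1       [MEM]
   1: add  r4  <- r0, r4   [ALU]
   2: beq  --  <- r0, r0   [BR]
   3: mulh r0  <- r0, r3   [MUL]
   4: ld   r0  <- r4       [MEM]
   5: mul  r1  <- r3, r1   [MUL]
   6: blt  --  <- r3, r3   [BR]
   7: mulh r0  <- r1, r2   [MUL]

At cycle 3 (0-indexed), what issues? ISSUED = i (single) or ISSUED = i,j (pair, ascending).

0. ld add @i0+i1  | pair
1. beq @i2  | no-port BR/MUL
2. mulh @i3  | WAW r0
3. ld mul @i4+i5  | pair
4. blt @i6  | no-port BR/MUL
5. mulh @i7  | tail

ISSUED = 4,5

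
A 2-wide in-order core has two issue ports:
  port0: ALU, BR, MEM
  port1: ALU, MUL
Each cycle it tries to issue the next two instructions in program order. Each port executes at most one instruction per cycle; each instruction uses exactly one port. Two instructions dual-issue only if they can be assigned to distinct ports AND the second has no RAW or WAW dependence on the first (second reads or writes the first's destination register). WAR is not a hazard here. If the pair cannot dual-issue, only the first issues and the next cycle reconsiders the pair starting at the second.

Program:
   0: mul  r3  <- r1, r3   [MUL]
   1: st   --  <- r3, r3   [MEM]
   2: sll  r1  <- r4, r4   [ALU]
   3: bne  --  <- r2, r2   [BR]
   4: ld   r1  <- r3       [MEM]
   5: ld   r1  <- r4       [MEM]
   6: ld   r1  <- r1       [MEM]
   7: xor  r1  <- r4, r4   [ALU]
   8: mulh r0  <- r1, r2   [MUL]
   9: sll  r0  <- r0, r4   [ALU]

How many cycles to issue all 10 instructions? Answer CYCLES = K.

t=0 i0:mul ; RAW r3
t=1 i1&i2:st/sll ; dual
t=2 i3:bne ; no-port BR/MEM
t=3 i4:ld ; no-port MEM/MEM
t=4 i5:ld ; no-port MEM/MEM
t=5 i6:ld ; WAW r1
t=6 i7:xor ; RAW r1
t=7 i8:mulh ; RAW+WAW r0
t=8 i9:sll ; tail

CYCLES = 9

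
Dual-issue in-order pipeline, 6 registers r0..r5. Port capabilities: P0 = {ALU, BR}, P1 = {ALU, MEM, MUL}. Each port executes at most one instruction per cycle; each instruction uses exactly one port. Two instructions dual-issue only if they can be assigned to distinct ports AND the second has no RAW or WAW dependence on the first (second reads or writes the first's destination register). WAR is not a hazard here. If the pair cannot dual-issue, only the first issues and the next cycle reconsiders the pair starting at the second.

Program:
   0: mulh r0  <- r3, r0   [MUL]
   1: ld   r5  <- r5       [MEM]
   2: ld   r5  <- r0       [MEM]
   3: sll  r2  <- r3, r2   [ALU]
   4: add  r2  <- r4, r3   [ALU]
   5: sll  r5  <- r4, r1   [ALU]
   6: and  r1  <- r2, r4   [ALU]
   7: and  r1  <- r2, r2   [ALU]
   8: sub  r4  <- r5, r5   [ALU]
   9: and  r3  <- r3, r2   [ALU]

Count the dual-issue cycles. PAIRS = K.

0. mulh @i0  | no-port MUL/MEM
1. ld @i1  | no-port MEM/MEM
2. ld+sll @i2/i3  | pair
3. add+sll @i4/i5  | pair
4. and @i6  | WAW r1
5. and+sub @i7/i8  | pair
6. and @i9  | tail

PAIRS = 3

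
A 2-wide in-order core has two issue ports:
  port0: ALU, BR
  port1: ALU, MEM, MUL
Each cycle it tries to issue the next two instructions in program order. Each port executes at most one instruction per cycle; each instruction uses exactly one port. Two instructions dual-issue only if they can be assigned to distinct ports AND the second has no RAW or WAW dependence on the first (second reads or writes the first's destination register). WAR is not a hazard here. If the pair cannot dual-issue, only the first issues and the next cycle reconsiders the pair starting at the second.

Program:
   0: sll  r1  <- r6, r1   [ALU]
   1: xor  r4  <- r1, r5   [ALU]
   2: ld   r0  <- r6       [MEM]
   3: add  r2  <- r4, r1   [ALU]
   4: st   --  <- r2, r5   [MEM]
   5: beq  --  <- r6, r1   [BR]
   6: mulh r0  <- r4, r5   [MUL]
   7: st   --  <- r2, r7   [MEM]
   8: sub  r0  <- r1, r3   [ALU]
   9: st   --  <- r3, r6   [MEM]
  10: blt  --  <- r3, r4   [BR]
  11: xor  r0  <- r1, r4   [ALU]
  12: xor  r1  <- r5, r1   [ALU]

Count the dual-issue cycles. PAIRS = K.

c0: i0 sll  RAW r1
c1: i1/i2 xor+ld  dual
c2: i3 add  RAW r2
c3: i4/i5 st+beq  dual
c4: i6 mulh  no-port MUL/MEM
c5: i7/i8 st+sub  dual
c6: i9/i10 st+blt  dual
c7: i11/i12 xor+xor  dual

PAIRS = 5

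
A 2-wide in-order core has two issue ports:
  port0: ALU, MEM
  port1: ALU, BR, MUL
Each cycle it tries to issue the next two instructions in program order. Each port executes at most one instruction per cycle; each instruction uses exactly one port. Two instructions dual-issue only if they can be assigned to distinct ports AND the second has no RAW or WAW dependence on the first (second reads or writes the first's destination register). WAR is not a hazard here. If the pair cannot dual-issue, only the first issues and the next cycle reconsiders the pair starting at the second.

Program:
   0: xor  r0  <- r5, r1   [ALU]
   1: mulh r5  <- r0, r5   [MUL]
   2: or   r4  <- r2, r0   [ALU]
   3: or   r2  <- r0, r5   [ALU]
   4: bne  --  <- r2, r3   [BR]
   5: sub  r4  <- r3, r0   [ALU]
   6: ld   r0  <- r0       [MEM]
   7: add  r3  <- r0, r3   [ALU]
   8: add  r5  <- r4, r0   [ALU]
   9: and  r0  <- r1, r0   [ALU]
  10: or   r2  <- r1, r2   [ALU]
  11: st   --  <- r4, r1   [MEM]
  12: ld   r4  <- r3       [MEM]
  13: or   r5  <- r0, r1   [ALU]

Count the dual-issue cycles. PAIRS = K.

PAIRS = 5

t=0 i0:xor ; RAW r0
t=1 i1/i2:mulh+or ; pair
t=2 i3:or ; RAW r2
t=3 i4/i5:bne+sub ; pair
t=4 i6:ld ; RAW r0
t=5 i7/i8:add+add ; pair
t=6 i9/i10:and+or ; pair
t=7 i11:st ; no-port MEM/MEM
t=8 i12/i13:ld+or ; pair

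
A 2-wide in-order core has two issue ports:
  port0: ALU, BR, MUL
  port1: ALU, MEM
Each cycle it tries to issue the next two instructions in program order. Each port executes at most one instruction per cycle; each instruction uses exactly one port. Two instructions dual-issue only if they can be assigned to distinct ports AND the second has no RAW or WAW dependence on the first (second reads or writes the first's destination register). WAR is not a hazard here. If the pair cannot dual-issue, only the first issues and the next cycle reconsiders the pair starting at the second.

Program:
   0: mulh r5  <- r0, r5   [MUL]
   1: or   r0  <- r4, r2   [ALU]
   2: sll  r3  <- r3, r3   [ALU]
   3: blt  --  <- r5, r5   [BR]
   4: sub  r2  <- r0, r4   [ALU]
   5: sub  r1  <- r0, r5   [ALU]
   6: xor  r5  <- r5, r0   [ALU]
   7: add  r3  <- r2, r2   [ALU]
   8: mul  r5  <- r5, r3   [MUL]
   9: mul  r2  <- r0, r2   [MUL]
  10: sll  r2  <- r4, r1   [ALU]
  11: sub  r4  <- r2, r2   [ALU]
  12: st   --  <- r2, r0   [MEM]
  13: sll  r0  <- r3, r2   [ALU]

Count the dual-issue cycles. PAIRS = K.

  cy0 -> i0,i1 (mulh.MUL/or.ALU) dual
  cy1 -> i2,i3 (sll.ALU/blt.BR) dual
  cy2 -> i4,i5 (sub.ALU/sub.ALU) dual
  cy3 -> i6,i7 (xor.ALU/add.ALU) dual
  cy4 -> i8 (mul.MUL) no-port MUL/MUL
  cy5 -> i9 (mul.MUL) WAW r2
  cy6 -> i10 (sll.ALU) RAW r2
  cy7 -> i11,i12 (sub.ALU/st.MEM) dual
  cy8 -> i13 (sll.ALU) tail

PAIRS = 5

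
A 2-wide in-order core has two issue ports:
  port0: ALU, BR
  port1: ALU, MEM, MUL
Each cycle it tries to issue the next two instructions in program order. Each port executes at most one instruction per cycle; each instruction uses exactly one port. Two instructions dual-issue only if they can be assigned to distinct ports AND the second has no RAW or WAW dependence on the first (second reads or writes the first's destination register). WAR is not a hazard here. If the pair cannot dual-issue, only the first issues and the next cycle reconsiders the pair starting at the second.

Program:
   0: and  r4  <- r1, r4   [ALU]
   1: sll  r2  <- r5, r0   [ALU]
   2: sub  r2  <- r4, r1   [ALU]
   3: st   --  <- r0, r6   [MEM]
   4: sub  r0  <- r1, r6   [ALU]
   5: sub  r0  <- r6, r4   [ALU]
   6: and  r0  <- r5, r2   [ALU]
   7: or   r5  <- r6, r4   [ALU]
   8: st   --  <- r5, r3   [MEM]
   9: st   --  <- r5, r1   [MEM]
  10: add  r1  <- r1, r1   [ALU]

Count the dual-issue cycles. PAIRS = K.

PAIRS = 4

0. and+sll @i0/i1  | 2-wide
1. sub+st @i2/i3  | 2-wide
2. sub @i4  | WAW r0
3. sub @i5  | WAW r0
4. and+or @i6/i7  | 2-wide
5. st @i8  | no-port MEM/MEM
6. st+add @i9/i10  | 2-wide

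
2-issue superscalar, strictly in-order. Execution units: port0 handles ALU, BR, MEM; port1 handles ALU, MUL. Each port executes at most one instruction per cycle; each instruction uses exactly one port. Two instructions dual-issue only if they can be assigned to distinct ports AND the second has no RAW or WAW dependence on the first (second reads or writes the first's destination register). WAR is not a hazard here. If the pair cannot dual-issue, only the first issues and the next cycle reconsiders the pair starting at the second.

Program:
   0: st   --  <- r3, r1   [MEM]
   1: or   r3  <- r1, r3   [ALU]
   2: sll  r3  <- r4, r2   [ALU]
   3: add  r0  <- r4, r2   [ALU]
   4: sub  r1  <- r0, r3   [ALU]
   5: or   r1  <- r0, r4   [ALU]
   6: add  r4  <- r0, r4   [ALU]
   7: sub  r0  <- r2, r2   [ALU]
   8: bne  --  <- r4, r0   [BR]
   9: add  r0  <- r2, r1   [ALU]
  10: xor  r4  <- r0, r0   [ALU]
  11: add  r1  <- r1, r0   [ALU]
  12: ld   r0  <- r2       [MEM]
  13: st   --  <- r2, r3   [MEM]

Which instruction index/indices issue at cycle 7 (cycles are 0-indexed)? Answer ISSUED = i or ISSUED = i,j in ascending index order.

ISSUED = 12

  cy0 -> i0/i1 (st.MEM or.ALU) dual
  cy1 -> i2/i3 (sll.ALU add.ALU) dual
  cy2 -> i4 (sub.ALU) WAW r1
  cy3 -> i5/i6 (or.ALU add.ALU) dual
  cy4 -> i7 (sub.ALU) RAW r0
  cy5 -> i8/i9 (bne.BR add.ALU) dual
  cy6 -> i10/i11 (xor.ALU add.ALU) dual
  cy7 -> i12 (ld.MEM) no-port MEM/MEM
  cy8 -> i13 (st.MEM) tail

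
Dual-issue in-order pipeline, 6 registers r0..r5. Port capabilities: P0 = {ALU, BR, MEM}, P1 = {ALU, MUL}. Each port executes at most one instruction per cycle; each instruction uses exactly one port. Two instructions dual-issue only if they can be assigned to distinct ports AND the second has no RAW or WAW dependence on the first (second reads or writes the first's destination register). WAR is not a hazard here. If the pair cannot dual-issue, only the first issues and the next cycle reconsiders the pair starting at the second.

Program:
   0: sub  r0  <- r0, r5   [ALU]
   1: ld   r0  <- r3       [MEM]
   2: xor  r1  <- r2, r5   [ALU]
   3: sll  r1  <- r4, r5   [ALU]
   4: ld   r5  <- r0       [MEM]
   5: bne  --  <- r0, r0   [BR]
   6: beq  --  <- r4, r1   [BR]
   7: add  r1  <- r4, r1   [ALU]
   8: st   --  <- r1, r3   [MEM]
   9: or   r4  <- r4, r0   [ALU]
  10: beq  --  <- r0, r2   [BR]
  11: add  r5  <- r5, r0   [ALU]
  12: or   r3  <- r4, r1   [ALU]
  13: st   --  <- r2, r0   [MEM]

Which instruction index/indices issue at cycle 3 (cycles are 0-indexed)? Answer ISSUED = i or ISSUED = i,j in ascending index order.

c0: i0 sub  WAW r0
c1: i1+i2 ld/xor  dual
c2: i3+i4 sll/ld  dual
c3: i5 bne  no-port BR/BR
c4: i6+i7 beq/add  dual
c5: i8+i9 st/or  dual
c6: i10+i11 beq/add  dual
c7: i12+i13 or/st  dual

ISSUED = 5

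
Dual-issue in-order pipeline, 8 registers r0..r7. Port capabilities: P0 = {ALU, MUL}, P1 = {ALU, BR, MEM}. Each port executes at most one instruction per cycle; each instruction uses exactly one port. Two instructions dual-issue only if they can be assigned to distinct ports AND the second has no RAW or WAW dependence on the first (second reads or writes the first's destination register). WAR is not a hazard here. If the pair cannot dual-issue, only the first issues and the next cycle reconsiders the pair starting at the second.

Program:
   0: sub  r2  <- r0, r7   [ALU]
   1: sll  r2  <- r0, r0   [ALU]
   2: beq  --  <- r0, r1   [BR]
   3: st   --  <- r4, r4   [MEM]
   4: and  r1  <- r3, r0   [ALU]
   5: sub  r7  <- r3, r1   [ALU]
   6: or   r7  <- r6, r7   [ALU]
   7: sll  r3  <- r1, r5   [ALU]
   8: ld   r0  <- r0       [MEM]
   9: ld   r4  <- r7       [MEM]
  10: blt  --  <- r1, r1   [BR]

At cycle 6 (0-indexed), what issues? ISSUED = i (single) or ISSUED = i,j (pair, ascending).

ISSUED = 9

0. sub.ALU @i0  | WAW r2
1. sll.ALU+beq.BR @i1&i2  | 2-wide
2. st.MEM+and.ALU @i3&i4  | 2-wide
3. sub.ALU @i5  | RAW+WAW r7
4. or.ALU+sll.ALU @i6&i7  | 2-wide
5. ld.MEM @i8  | no-port MEM/MEM
6. ld.MEM @i9  | no-port MEM/BR
7. blt.BR @i10  | tail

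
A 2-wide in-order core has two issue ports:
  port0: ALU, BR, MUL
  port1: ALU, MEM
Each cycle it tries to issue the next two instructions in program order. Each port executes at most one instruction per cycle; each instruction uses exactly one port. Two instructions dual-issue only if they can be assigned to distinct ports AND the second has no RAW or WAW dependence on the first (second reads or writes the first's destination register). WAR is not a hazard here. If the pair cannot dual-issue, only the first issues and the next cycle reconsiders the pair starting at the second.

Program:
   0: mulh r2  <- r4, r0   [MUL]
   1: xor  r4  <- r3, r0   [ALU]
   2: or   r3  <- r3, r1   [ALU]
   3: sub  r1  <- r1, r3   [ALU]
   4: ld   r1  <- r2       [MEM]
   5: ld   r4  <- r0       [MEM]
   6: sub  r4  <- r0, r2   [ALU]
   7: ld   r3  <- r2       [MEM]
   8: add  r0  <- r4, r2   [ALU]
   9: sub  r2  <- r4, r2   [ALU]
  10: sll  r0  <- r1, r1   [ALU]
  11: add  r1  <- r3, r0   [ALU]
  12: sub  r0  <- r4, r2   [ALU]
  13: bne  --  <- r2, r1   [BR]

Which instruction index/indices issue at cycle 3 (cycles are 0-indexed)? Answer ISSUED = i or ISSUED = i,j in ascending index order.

0. mulh.MUL xor.ALU @i0,i1  | dual
1. or.ALU @i2  | RAW r3
2. sub.ALU @i3  | WAW r1
3. ld.MEM @i4  | no-port MEM/MEM
4. ld.MEM @i5  | WAW r4
5. sub.ALU ld.MEM @i6,i7  | dual
6. add.ALU sub.ALU @i8,i9  | dual
7. sll.ALU @i10  | RAW r0
8. add.ALU sub.ALU @i11,i12  | dual
9. bne.BR @i13  | tail

ISSUED = 4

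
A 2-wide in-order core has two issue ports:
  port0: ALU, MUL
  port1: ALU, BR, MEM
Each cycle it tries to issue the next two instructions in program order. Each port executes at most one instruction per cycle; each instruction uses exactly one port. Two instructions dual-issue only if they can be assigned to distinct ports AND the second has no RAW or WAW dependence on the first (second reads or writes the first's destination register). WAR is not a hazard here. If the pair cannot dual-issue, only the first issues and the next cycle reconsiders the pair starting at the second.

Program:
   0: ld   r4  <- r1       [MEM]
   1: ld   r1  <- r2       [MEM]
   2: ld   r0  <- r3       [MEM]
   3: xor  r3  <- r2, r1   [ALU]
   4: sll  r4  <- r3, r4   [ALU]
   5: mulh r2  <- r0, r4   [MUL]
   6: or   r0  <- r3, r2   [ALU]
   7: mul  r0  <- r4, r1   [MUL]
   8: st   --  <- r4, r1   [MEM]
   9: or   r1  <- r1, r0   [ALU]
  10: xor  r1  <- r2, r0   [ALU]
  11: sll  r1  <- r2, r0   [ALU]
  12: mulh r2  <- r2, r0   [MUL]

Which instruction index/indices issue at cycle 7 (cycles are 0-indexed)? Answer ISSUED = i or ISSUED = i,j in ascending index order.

ISSUED = 9

[0] i0  ld.MEM  -- no-port MEM/MEM
[1] i1  ld.MEM  -- no-port MEM/MEM
[2] i2/i3  ld.MEM+xor.ALU  -- pair
[3] i4  sll.ALU  -- RAW r4
[4] i5  mulh.MUL  -- RAW r2
[5] i6  or.ALU  -- WAW r0
[6] i7/i8  mul.MUL+st.MEM  -- pair
[7] i9  or.ALU  -- WAW r1
[8] i10  xor.ALU  -- WAW r1
[9] i11/i12  sll.ALU+mulh.MUL  -- pair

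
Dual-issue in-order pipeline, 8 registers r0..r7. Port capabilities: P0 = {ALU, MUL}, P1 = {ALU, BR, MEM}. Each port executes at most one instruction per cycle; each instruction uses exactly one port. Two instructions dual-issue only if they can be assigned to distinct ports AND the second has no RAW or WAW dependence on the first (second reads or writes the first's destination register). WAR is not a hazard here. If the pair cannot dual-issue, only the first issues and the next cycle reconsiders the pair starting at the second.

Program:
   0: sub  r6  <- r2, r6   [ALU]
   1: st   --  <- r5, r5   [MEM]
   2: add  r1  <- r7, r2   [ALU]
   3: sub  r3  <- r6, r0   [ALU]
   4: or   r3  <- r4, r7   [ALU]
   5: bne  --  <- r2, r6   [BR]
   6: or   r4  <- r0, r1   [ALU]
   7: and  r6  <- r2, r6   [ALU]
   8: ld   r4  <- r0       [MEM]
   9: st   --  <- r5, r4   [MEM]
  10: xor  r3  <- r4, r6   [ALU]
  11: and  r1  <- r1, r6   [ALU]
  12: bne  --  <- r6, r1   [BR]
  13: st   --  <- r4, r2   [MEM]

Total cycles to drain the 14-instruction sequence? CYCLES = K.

[0] i0&i1  sub.ALU+st.MEM  -- 2-wide
[1] i2&i3  add.ALU+sub.ALU  -- 2-wide
[2] i4&i5  or.ALU+bne.BR  -- 2-wide
[3] i6&i7  or.ALU+and.ALU  -- 2-wide
[4] i8  ld.MEM  -- no-port MEM/MEM
[5] i9&i10  st.MEM+xor.ALU  -- 2-wide
[6] i11  and.ALU  -- RAW r1
[7] i12  bne.BR  -- no-port BR/MEM
[8] i13  st.MEM  -- tail

CYCLES = 9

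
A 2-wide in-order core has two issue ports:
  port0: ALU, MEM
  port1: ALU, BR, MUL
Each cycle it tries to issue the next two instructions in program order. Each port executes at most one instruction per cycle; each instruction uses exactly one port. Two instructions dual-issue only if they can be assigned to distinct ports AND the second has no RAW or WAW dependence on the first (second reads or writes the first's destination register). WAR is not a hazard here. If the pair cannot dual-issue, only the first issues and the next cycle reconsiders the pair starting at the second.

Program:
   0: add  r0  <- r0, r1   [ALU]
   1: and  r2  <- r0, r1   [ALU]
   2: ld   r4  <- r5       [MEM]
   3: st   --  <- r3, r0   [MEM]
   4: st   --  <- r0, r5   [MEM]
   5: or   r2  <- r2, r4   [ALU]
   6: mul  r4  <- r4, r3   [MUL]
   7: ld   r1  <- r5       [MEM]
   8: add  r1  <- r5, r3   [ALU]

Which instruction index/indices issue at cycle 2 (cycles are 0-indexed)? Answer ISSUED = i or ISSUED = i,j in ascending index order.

ISSUED = 3

t=0 i0:add.ALU ; RAW r0
t=1 i1&i2:and.ALU+ld.MEM ; 2-wide
t=2 i3:st.MEM ; no-port MEM/MEM
t=3 i4&i5:st.MEM+or.ALU ; 2-wide
t=4 i6&i7:mul.MUL+ld.MEM ; 2-wide
t=5 i8:add.ALU ; tail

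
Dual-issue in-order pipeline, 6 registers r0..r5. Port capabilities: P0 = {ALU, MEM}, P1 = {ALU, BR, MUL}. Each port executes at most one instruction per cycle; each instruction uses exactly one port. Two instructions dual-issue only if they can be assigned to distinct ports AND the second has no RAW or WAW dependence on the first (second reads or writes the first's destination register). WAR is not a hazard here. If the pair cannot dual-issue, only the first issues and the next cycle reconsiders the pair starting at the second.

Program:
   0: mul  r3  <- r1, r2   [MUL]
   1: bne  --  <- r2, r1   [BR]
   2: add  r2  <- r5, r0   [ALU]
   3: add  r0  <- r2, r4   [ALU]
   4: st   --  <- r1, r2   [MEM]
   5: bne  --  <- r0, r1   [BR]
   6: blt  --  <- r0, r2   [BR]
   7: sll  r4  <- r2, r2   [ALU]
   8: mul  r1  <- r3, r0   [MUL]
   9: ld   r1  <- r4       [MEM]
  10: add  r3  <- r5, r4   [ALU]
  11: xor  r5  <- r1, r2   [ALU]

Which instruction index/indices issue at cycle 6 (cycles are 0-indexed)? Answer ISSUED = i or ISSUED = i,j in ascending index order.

c0: i0 mul.MUL  no-port MUL/BR
c1: i1,i2 bne.BR;add.ALU  pair
c2: i3,i4 add.ALU;st.MEM  pair
c3: i5 bne.BR  no-port BR/BR
c4: i6,i7 blt.BR;sll.ALU  pair
c5: i8 mul.MUL  WAW r1
c6: i9,i10 ld.MEM;add.ALU  pair
c7: i11 xor.ALU  tail

ISSUED = 9,10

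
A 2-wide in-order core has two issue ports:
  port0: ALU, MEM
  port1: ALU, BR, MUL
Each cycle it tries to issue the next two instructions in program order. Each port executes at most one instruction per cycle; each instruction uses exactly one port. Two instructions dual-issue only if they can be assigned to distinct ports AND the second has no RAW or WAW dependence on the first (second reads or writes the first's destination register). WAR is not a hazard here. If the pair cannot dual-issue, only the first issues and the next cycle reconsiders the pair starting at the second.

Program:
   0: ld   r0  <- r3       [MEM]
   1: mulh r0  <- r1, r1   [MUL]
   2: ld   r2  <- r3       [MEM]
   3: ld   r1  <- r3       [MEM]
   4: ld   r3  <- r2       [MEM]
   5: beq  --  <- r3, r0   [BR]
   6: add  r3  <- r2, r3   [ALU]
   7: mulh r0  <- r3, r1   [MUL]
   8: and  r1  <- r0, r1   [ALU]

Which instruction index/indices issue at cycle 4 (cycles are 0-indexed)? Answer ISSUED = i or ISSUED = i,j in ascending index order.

0. ld @i0  | WAW r0
1. mulh ld @i1,i2  | pair
2. ld @i3  | no-port MEM/MEM
3. ld @i4  | RAW r3
4. beq add @i5,i6  | pair
5. mulh @i7  | RAW r0
6. and @i8  | tail

ISSUED = 5,6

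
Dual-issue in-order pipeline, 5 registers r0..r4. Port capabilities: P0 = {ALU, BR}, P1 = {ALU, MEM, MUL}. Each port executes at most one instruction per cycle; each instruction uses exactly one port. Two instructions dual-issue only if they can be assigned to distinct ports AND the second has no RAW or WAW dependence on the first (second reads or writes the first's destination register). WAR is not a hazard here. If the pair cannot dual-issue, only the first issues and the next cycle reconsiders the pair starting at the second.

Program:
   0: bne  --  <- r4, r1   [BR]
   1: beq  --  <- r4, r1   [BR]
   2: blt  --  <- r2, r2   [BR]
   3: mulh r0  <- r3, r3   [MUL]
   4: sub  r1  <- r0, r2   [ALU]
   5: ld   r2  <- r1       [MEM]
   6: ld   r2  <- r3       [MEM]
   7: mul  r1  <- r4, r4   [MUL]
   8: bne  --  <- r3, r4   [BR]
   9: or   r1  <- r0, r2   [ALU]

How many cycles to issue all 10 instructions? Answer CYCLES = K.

[0] i0  bne  -- no-port BR/BR
[1] i1  beq  -- no-port BR/BR
[2] i2+i3  blt+mulh  -- dual
[3] i4  sub  -- RAW r1
[4] i5  ld  -- no-port MEM/MEM
[5] i6  ld  -- no-port MEM/MUL
[6] i7+i8  mul+bne  -- dual
[7] i9  or  -- tail

CYCLES = 8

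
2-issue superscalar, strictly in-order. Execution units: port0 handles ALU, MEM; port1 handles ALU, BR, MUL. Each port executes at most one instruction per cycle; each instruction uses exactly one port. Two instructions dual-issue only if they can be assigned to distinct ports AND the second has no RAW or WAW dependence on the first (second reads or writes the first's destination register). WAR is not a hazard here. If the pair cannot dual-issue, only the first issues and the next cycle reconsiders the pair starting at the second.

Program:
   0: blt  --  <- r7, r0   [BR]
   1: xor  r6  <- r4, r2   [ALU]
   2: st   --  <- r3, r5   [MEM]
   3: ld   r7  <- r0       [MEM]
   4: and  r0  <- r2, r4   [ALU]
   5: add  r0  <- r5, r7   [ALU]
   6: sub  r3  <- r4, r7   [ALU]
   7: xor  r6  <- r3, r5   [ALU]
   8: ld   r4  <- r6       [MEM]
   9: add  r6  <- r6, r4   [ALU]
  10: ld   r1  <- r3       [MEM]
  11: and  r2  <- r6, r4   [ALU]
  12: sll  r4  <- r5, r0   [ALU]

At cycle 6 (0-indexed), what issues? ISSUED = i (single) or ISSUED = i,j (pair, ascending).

ISSUED = 9,10

#0 head=0: blt xor i0/i1 dual
#1 head=2: st i2 no-port MEM/MEM
#2 head=3: ld and i3/i4 dual
#3 head=5: add sub i5/i6 dual
#4 head=7: xor i7 RAW r6
#5 head=8: ld i8 RAW r4
#6 head=9: add ld i9/i10 dual
#7 head=11: and sll i11/i12 dual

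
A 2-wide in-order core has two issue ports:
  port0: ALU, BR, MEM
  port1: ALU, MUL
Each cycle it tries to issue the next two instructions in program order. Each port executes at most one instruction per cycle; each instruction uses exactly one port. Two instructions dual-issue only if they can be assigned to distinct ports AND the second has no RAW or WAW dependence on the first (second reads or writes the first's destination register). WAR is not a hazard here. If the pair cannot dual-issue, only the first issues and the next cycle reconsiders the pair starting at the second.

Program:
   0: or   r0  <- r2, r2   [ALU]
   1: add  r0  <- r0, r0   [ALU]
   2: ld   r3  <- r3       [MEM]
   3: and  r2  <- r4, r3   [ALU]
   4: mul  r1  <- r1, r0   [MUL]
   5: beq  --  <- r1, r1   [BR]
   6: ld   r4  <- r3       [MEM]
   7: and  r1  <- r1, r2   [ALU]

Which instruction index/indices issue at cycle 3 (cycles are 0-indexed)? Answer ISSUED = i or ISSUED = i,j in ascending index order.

ISSUED = 5

c0: i0 or.ALU  RAW+WAW r0
c1: i1&i2 add.ALU/ld.MEM  2-wide
c2: i3&i4 and.ALU/mul.MUL  2-wide
c3: i5 beq.BR  no-port BR/MEM
c4: i6&i7 ld.MEM/and.ALU  2-wide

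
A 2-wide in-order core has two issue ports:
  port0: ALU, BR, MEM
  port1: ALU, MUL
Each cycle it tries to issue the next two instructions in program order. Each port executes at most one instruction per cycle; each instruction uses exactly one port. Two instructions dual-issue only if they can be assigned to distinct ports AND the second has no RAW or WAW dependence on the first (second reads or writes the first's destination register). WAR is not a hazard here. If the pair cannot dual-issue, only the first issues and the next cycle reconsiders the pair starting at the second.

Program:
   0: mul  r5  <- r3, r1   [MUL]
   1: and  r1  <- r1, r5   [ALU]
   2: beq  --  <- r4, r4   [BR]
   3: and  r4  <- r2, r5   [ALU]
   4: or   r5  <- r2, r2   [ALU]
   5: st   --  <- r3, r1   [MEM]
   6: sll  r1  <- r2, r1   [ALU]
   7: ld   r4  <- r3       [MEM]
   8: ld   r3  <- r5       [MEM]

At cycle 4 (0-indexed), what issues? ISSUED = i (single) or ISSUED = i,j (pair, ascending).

ISSUED = 7

#0 head=0: mul.MUL i0 RAW r5
#1 head=1: and.ALU/beq.BR i1&i2 pair
#2 head=3: and.ALU/or.ALU i3&i4 pair
#3 head=5: st.MEM/sll.ALU i5&i6 pair
#4 head=7: ld.MEM i7 no-port MEM/MEM
#5 head=8: ld.MEM i8 tail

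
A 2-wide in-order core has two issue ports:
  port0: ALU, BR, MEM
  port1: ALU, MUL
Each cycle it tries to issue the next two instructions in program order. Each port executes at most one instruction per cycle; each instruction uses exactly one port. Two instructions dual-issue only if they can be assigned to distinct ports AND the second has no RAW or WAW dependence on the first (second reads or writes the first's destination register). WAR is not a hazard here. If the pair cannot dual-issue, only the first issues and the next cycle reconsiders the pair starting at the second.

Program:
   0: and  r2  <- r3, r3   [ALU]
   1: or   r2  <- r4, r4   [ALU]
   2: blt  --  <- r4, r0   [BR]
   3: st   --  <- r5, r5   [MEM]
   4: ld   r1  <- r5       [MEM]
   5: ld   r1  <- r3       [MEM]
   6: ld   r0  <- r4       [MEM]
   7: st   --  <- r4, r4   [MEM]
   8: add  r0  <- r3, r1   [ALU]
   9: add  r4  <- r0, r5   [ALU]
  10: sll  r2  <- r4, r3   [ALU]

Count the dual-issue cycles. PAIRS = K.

PAIRS = 2

0. and @i0  | WAW r2
1. or;blt @i1&i2  | dual
2. st @i3  | no-port MEM/MEM
3. ld @i4  | no-port MEM/MEM
4. ld @i5  | no-port MEM/MEM
5. ld @i6  | no-port MEM/MEM
6. st;add @i7&i8  | dual
7. add @i9  | RAW r4
8. sll @i10  | tail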